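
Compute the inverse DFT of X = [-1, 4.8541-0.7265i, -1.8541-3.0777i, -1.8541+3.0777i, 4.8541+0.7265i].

x[n] = (1/5) Σ(k=0 to 4) X[k] · e^(2πikn/5)

Computing each x[n]:
x[0] = 1
x[1] = 2
x[2] = -3
x[3] = -1
x[4] = 0

x = [1, 2, -3, -1, 0]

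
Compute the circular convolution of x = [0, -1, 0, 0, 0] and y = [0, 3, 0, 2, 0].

(x ⊛ y)[n] = Σ(m=0 to 4) x[m] · y[(n-m) mod 5]

Computing each output sample:
(x ⊛ y)[0] = 0
(x ⊛ y)[1] = 0
(x ⊛ y)[2] = -3
(x ⊛ y)[3] = 0
(x ⊛ y)[4] = -2

x ⊛ y = [0, 0, -3, 0, -2]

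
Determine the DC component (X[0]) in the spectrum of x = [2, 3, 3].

X[0] = Σ(n=0 to 2) x[n] · ω_3^0 = Σ x[n]
= (2) + (3) + (3)

X[0] = 8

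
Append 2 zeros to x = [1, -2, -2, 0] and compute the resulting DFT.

Original 4-point DFT: [-3, 3+2i, 1, 3-2i]
Zero-padded 6-point DFT provides frequency interpolation.

DFT_6([x, 0, ...]) = [-3, 1.0000+3.4641i, 3, 1, 3, 1.0000-3.4641i]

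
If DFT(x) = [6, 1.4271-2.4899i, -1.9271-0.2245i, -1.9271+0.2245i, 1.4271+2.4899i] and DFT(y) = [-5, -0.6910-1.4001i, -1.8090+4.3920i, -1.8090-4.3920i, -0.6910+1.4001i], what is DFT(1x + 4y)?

By linearity: DFT(1x + 4y) = 1·DFT(x) + 4·DFT(y)
= 1·[6, 1.4271-2.4899i, -1.9271-0.2245i, -1.9271+0.2245i, 1.4271+2.4899i] + 4·[-5, -0.6910-1.4001i, -1.8090+4.3920i, -1.8090-4.3920i, -0.6910+1.4001i]

Computing element-wise:
Z[0] = 1·(6) + 4·(-5) = -14
Z[1] = 1·(1.4271-2.4899i) + 4·(-0.6910-1.4001i) = -1.3369-8.0903i
Z[2] = 1·(-1.9271-0.2245i) + 4·(-1.8090+4.3920i) = -9.1631+17.3435i
Z[3] = 1·(-1.9271+0.2245i) + 4·(-1.8090-4.3920i) = -9.1631-17.3435i
Z[4] = 1·(1.4271+2.4899i) + 4·(-0.6910+1.4001i) = -1.3369+8.0903i

DFT(1x + 4y) = 1·X + 4·Y = [-14, -1.3369-8.0903i, -9.1631+17.3435i, -9.1631-17.3435i, -1.3369+8.0903i]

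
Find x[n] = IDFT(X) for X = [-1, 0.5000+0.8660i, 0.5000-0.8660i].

x[n] = (1/3) Σ(k=0 to 2) X[k] · e^(2πikn/3)

Computing each x[n]:
x[0] = 0
x[1] = -1
x[2] = 0

x = [0, -1, 0]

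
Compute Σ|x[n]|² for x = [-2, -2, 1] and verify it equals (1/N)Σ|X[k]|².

Time domain:
Σ|x[n]|² = |-2|² + |-2|² + |1|² = 9.0000

Frequency domain:
(1/3)Σ|X[k]|² = (1/3)(|-3|² + |-1.5000+2.5981i|² + |-1.5000-2.5981i|²) = (1/3)·27.0000 = 9.0000

Both sides agree, confirming Parseval's theorem.

Σ|x[n]|² = (1/N)Σ|X[k]|² = 9.0000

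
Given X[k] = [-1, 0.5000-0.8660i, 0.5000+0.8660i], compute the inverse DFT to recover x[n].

x[n] = (1/3) Σ(k=0 to 2) X[k] · e^(2πikn/3)

Computing each x[n]:
x[0] = 0
x[1] = 0
x[2] = -1

x = [0, 0, -1]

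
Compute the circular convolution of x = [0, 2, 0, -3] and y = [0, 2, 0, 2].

(x ⊛ y)[n] = Σ(m=0 to 3) x[m] · y[(n-m) mod 4]

Computing each output sample:
(x ⊛ y)[0] = -2
(x ⊛ y)[1] = 0
(x ⊛ y)[2] = -2
(x ⊛ y)[3] = 0

x ⊛ y = [-2, 0, -2, 0]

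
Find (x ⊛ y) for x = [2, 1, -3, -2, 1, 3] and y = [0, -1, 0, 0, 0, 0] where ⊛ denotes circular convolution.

(x ⊛ y)[n] = Σ(m=0 to 5) x[m] · y[(n-m) mod 6]

Computing each output sample:
(x ⊛ y)[0] = -3
(x ⊛ y)[1] = -2
(x ⊛ y)[2] = -1
(x ⊛ y)[3] = 3
(x ⊛ y)[4] = 2
(x ⊛ y)[5] = -1

x ⊛ y = [-3, -2, -1, 3, 2, -1]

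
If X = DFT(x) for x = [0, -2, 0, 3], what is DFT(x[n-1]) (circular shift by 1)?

Time shift by 1: X_shifted[k] = ω_4^(1k) · X[k]
Shifted x = [3, 0, -2, 0]

DFT(x[n-1]) = [1, 5, 1, 5]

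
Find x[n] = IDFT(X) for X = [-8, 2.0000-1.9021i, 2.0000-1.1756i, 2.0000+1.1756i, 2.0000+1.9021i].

x[n] = (1/5) Σ(k=0 to 4) X[k] · e^(2πikn/5)

Computing each x[n]:
x[0] = 0
x[1] = -1
x[2] = -2
x[3] = -2
x[4] = -3

x = [0, -1, -2, -2, -3]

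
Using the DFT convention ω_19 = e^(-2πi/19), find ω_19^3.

ω_19^3 = e^(-2πi·3/19)
= cos(-2π·3/19) + i·sin(-2π·3/19)
= cos(-6π/19) + i·sin(-6π/19)

ω_19^3 = cos(-6π/19) + i·sin(-6π/19) = 0.5469-0.8372i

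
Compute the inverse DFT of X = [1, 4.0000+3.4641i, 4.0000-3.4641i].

x[n] = (1/3) Σ(k=0 to 2) X[k] · e^(2πikn/3)

Computing each x[n]:
x[0] = 3
x[1] = -3
x[2] = 1

x = [3, -3, 1]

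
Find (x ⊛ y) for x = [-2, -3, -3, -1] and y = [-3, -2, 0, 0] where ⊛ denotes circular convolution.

(x ⊛ y)[n] = Σ(m=0 to 3) x[m] · y[(n-m) mod 4]

Computing each output sample:
(x ⊛ y)[0] = 8
(x ⊛ y)[1] = 13
(x ⊛ y)[2] = 15
(x ⊛ y)[3] = 9

x ⊛ y = [8, 13, 15, 9]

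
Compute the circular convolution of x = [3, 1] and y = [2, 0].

(x ⊛ y)[n] = Σ(m=0 to 1) x[m] · y[(n-m) mod 2]

Computing each output sample:
(x ⊛ y)[0] = 6
(x ⊛ y)[1] = 2

x ⊛ y = [6, 2]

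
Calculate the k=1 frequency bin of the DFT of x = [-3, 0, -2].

X[1] = Σ(n=0 to 2) x[n] · ω_3^(1n) where ω_3 = e^(-2πi/3)
= (-3)·ω_3^0 + (0)·ω_3^1 + (-2)·ω_3^2

X[1] = -2.0000-1.7321i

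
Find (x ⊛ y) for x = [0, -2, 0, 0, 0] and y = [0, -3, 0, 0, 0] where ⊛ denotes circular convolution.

(x ⊛ y)[n] = Σ(m=0 to 4) x[m] · y[(n-m) mod 5]

Computing each output sample:
(x ⊛ y)[0] = 0
(x ⊛ y)[1] = 0
(x ⊛ y)[2] = 6
(x ⊛ y)[3] = 0
(x ⊛ y)[4] = 0

x ⊛ y = [0, 0, 6, 0, 0]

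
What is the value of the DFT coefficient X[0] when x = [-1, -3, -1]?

X[0] = Σ(n=0 to 2) x[n] · ω_3^0 = Σ x[n]
= (-1) + (-3) + (-1)

X[0] = -5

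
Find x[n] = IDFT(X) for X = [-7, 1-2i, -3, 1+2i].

x[n] = (1/4) Σ(k=0 to 3) X[k] · e^(2πikn/4)

Computing each x[n]:
x[0] = -2
x[1] = 0
x[2] = -3
x[3] = -2

x = [-2, 0, -3, -2]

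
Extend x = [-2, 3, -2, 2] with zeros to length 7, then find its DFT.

Original 4-point DFT: [1, -1i, -9, 1i]
Zero-padded 7-point DFT provides frequency interpolation.

DFT_7([x, 0, ...]) = [1, -1.4864-1.2634i, 0.3814-2.2289i, -6.3949-4.8152i, -6.3949+4.8152i, 0.3814+2.2289i, -1.4864+1.2634i]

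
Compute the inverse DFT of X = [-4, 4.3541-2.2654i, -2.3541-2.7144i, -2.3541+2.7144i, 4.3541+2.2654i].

x[n] = (1/5) Σ(k=0 to 4) X[k] · e^(2πikn/5)

Computing each x[n]:
x[0] = 0
x[1] = 2
x[2] = -3
x[3] = -2
x[4] = -1

x = [0, 2, -3, -2, -1]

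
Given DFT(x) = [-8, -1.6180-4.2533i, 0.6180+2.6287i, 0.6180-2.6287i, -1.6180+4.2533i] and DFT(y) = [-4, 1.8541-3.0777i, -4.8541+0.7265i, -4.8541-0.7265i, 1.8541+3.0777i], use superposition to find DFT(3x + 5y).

By linearity: DFT(3x + 5y) = 3·DFT(x) + 5·DFT(y)
= 3·[-8, -1.6180-4.2533i, 0.6180+2.6287i, 0.6180-2.6287i, -1.6180+4.2533i] + 5·[-4, 1.8541-3.0777i, -4.8541+0.7265i, -4.8541-0.7265i, 1.8541+3.0777i]

Computing element-wise:
Z[0] = 3·(-8) + 5·(-4) = -44
Z[1] = 3·(-1.6180-4.2533i) + 5·(1.8541-3.0777i) = 4.4165-28.1484i
Z[2] = 3·(0.6180+2.6287i) + 5·(-4.8541+0.7265i) = -22.4165+11.5186i
Z[3] = 3·(0.6180-2.6287i) + 5·(-4.8541-0.7265i) = -22.4165-11.5186i
Z[4] = 3·(-1.6180+4.2533i) + 5·(1.8541+3.0777i) = 4.4165+28.1484i

DFT(3x + 5y) = 3·X + 5·Y = [-44, 4.4165-28.1484i, -22.4165+11.5186i, -22.4165-11.5186i, 4.4165+28.1484i]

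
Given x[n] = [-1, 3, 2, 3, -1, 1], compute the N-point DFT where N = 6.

X[k] = Σ(n=0 to 5) x[n] · ω_6^(nk)
where ω_6 = e^(-2πi/6)

Computing each X[k]:
X[0] = 7
X[1] = -2.5000-4.3301i
X[2] = -0.5000+0.8660i
X[3] = -7
X[4] = -0.5000-0.8660i
X[5] = -2.5000+4.3301i

X = [7, -2.5000-4.3301i, -0.5000+0.8660i, -7, -0.5000-0.8660i, -2.5000+4.3301i]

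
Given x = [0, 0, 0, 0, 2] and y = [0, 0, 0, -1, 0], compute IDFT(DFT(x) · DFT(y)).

(x ⊛ y)[n] = Σ(m=0 to 4) x[m] · y[(n-m) mod 5]

Computing each output sample:
(x ⊛ y)[0] = 0
(x ⊛ y)[1] = 0
(x ⊛ y)[2] = -2
(x ⊛ y)[3] = 0
(x ⊛ y)[4] = 0

x ⊛ y = [0, 0, -2, 0, 0]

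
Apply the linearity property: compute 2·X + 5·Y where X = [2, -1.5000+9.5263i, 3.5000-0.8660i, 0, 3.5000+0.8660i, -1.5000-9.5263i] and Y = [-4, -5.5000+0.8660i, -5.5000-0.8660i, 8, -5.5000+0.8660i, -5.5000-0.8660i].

By linearity: DFT(2x + 5y) = 2·DFT(x) + 5·DFT(y)
= 2·[2, -1.5000+9.5263i, 3.5000-0.8660i, 0, 3.5000+0.8660i, -1.5000-9.5263i] + 5·[-4, -5.5000+0.8660i, -5.5000-0.8660i, 8, -5.5000+0.8660i, -5.5000-0.8660i]

Computing element-wise:
Z[0] = 2·(2) + 5·(-4) = -16
Z[1] = 2·(-1.5000+9.5263i) + 5·(-5.5000+0.8660i) = -30.5000+23.3826i
Z[2] = 2·(3.5000-0.8660i) + 5·(-5.5000-0.8660i) = -20.5000-6.0620i
Z[3] = 2·(0) + 5·(8) = 40
Z[4] = 2·(3.5000+0.8660i) + 5·(-5.5000+0.8660i) = -20.5000+6.0620i
Z[5] = 2·(-1.5000-9.5263i) + 5·(-5.5000-0.8660i) = -30.5000-23.3826i

DFT(2x + 5y) = 2·X + 5·Y = [-16, -30.5000+23.3826i, -20.5000-6.0620i, 40, -20.5000+6.0620i, -30.5000-23.3826i]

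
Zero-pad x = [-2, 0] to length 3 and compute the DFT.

Original 2-point DFT: [-2, -2]
Zero-padded 3-point DFT provides frequency interpolation.

DFT_3([x, 0, ...]) = [-2, -2, -2]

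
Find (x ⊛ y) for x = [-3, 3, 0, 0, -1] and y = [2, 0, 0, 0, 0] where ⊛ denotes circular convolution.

(x ⊛ y)[n] = Σ(m=0 to 4) x[m] · y[(n-m) mod 5]

Computing each output sample:
(x ⊛ y)[0] = -6
(x ⊛ y)[1] = 6
(x ⊛ y)[2] = 0
(x ⊛ y)[3] = 0
(x ⊛ y)[4] = -2

x ⊛ y = [-6, 6, 0, 0, -2]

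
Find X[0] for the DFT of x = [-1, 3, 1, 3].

X[0] = Σ(n=0 to 3) x[n] · ω_4^0 = Σ x[n]
= (-1) + (3) + (1) + (3)

X[0] = 6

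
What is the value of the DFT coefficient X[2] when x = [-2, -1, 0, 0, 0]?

X[2] = Σ(n=0 to 4) x[n] · ω_5^(2n) where ω_5 = e^(-2πi/5)
= (-2)·ω_5^0 + (-1)·ω_5^2 + (0)·ω_5^4 + (0)·ω_5^6 + (0)·ω_5^8

X[2] = -1.1910+0.5878i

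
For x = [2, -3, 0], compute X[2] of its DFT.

X[2] = Σ(n=0 to 2) x[n] · ω_3^(2n) where ω_3 = e^(-2πi/3)
= (2)·ω_3^0 + (-3)·ω_3^2 + (0)·ω_3^4

X[2] = 3.5000-2.5981i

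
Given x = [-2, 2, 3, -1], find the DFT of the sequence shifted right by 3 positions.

Time shift by 3: X_shifted[k] = ω_4^(3k) · X[k]
Shifted x = [2, 3, -1, -2]

DFT(x[n-3]) = [2, 3-5i, 0, 3+5i]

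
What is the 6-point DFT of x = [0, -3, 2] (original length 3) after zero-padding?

Original 3-point DFT: [-1, 0.5000+4.3301i, 0.5000-4.3301i]
Zero-padded 6-point DFT provides frequency interpolation.

DFT_6([x, 0, ...]) = [-1, -2.5000+0.8660i, 0.5000+4.3301i, 5, 0.5000-4.3301i, -2.5000-0.8660i]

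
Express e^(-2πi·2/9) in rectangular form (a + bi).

ω_9^2 = e^(-2πi·2/9)
= cos(-2π·2/9) + i·sin(-2π·2/9)
= cos(-4π/9) + i·sin(-4π/9)

ω_9^2 = cos(-4π/9) + i·sin(-4π/9) = 0.1736-0.9848i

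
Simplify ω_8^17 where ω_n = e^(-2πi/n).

Since ω_8^8 = 1, powers reduce modulo 8.
17 mod 8 = 1
So ω_8^17 = ω_8^1 = e^(-2πi·1/8)

ω_8^17 = ω_8^1 = 0.7071-0.7071i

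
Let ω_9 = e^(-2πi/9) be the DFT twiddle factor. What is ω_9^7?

ω_9^7 = e^(-2πi·7/9)
= cos(-2π·7/9) + i·sin(-2π·7/9)
= cos(-14π/9) + i·sin(-14π/9)

ω_9^7 = cos(-14π/9) + i·sin(-14π/9) = 0.1736+0.9848i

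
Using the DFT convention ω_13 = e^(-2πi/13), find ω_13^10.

ω_13^10 = e^(-2πi·10/13)
= cos(-2π·10/13) + i·sin(-2π·10/13)
= cos(-20π/13) + i·sin(-20π/13)

ω_13^10 = cos(-20π/13) + i·sin(-20π/13) = 0.1205+0.9927i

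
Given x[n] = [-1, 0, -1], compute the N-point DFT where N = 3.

X[k] = Σ(n=0 to 2) x[n] · ω_3^(nk)
where ω_3 = e^(-2πi/3)

Computing each X[k]:
X[0] = -2
X[1] = -0.5000-0.8660i
X[2] = -0.5000+0.8660i

X = [-2, -0.5000-0.8660i, -0.5000+0.8660i]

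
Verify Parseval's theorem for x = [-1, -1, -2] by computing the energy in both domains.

Time domain:
Σ|x[n]|² = |-1|² + |-1|² + |-2|² = 6.0000

Frequency domain:
(1/3)Σ|X[k]|² = (1/3)(|-4|² + |0.5000-0.8660i|² + |0.5000+0.8660i|²) = (1/3)·18.0000 = 6.0000

Both sides agree, confirming Parseval's theorem.

Σ|x[n]|² = (1/N)Σ|X[k]|² = 6.0000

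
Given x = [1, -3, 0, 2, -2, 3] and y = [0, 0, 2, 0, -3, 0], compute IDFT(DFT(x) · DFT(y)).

(x ⊛ y)[n] = Σ(m=0 to 5) x[m] · y[(n-m) mod 6]

Computing each output sample:
(x ⊛ y)[0] = -4
(x ⊛ y)[1] = 0
(x ⊛ y)[2] = 8
(x ⊛ y)[3] = -15
(x ⊛ y)[4] = -3
(x ⊛ y)[5] = 13

x ⊛ y = [-4, 0, 8, -15, -3, 13]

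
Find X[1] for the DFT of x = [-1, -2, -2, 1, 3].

X[1] = Σ(n=0 to 4) x[n] · ω_5^(1n) where ω_5 = e^(-2πi/5)
= (-1)·ω_5^0 + (-2)·ω_5^1 + (-2)·ω_5^2 + (1)·ω_5^3 + (3)·ω_5^4

X[1] = 0.1180+6.5186i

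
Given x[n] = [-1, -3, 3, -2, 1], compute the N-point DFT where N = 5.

X[k] = Σ(n=0 to 4) x[n] · ω_5^(nk)
where ω_5 = e^(-2πi/5)

Computing each X[k]:
X[0] = -2
X[1] = -2.4271+0.8653i
X[2] = 0.9271+7.1064i
X[3] = 0.9271-7.1064i
X[4] = -2.4271-0.8653i

X = [-2, -2.4271+0.8653i, 0.9271+7.1064i, 0.9271-7.1064i, -2.4271-0.8653i]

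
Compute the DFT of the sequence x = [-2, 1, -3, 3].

X[k] = Σ(n=0 to 3) x[n] · ω_4^(nk)
where ω_4 = e^(-2πi/4)

Computing each X[k]:
X[0] = -1
X[1] = 1+2i
X[2] = -9
X[3] = 1-2i

X = [-1, 1+2i, -9, 1-2i]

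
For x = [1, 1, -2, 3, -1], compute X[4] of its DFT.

X[4] = Σ(n=0 to 4) x[n] · ω_5^(4n) where ω_5 = e^(-2πi/5)
= (1)·ω_5^0 + (1)·ω_5^4 + (-2)·ω_5^8 + (3)·ω_5^12 + (-1)·ω_5^16

X[4] = 0.1910-1.0368i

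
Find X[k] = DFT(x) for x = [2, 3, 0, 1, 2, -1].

X[k] = Σ(n=0 to 5) x[n] · ω_6^(nk)
where ω_6 = e^(-2πi/6)

Computing each X[k]:
X[0] = 7
X[1] = 1.0000-1.7321i
X[2] = 1.0000-5.1962i
X[3] = 1
X[4] = 1.0000+5.1962i
X[5] = 1.0000+1.7321i

X = [7, 1.0000-1.7321i, 1.0000-5.1962i, 1, 1.0000+5.1962i, 1.0000+1.7321i]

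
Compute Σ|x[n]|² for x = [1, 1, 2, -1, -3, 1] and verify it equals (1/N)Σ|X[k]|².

Time domain:
Σ|x[n]|² = |1|² + |1|² + |2|² + |-1|² + |-3|² + |1|² = 17.0000

Frequency domain:
(1/6)Σ|X[k]|² = (1/6)(|1|² + |3.5000-4.3301i|² + |-0.5000+4.3301i|² + |-1|² + |-0.5000-4.3301i|² + |3.5000+4.3301i|²) = (1/6)·102.0000 = 17.0000

Both sides agree, confirming Parseval's theorem.

Σ|x[n]|² = (1/N)Σ|X[k]|² = 17.0000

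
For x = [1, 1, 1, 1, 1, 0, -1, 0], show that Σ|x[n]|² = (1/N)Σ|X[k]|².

Time domain:
Σ|x[n]|² = |1|² + |1|² + |1|² + |1|² + |1|² + |0|² + |-1|² + |0|² = 6.0000

Frequency domain:
(1/8)Σ|X[k]|² = (1/8)(|4|² + |-3.4142i|² + |2|² + |0.5858i|² + |0|² + |-0.5858i|² + |2|² + |3.4142i|²) = (1/8)·48.0000 = 6.0000

Both sides agree, confirming Parseval's theorem.

Σ|x[n]|² = (1/N)Σ|X[k]|² = 6.0000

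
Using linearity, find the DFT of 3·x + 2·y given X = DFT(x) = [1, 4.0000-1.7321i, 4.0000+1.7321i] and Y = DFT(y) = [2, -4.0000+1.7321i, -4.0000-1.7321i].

By linearity: DFT(3x + 2y) = 3·DFT(x) + 2·DFT(y)
= 3·[1, 4.0000-1.7321i, 4.0000+1.7321i] + 2·[2, -4.0000+1.7321i, -4.0000-1.7321i]

Computing element-wise:
Z[0] = 3·(1) + 2·(2) = 7
Z[1] = 3·(4.0000-1.7321i) + 2·(-4.0000+1.7321i) = 4.0000-1.7321i
Z[2] = 3·(4.0000+1.7321i) + 2·(-4.0000-1.7321i) = 4.0000+1.7321i

DFT(3x + 2y) = 3·X + 2·Y = [7, 4.0000-1.7321i, 4.0000+1.7321i]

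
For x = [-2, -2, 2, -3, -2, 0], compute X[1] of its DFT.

X[1] = Σ(n=0 to 5) x[n] · ω_6^(1n) where ω_6 = e^(-2πi/6)
= (-2)·ω_6^0 + (-2)·ω_6^1 + (2)·ω_6^2 + (-3)·ω_6^3 + (-2)·ω_6^4 + (0)·ω_6^5

X[1] = -1.7321i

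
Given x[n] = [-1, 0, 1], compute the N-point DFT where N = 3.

X[k] = Σ(n=0 to 2) x[n] · ω_3^(nk)
where ω_3 = e^(-2πi/3)

Computing each X[k]:
X[0] = 0
X[1] = -1.5000+0.8660i
X[2] = -1.5000-0.8660i

X = [0, -1.5000+0.8660i, -1.5000-0.8660i]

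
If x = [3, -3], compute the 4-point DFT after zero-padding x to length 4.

Original 2-point DFT: [0, 6]
Zero-padded 4-point DFT provides frequency interpolation.

DFT_4([x, 0, ...]) = [0, 3+3i, 6, 3-3i]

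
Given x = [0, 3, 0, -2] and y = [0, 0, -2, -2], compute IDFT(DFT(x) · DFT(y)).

(x ⊛ y)[n] = Σ(m=0 to 3) x[m] · y[(n-m) mod 4]

Computing each output sample:
(x ⊛ y)[0] = -6
(x ⊛ y)[1] = 4
(x ⊛ y)[2] = 4
(x ⊛ y)[3] = -6

x ⊛ y = [-6, 4, 4, -6]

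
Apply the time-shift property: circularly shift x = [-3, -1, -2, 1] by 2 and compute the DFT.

Time shift by 2: X_shifted[k] = ω_4^(2k) · X[k]
Shifted x = [-2, 1, -3, -1]

DFT(x[n-2]) = [-5, 1-2i, -5, 1+2i]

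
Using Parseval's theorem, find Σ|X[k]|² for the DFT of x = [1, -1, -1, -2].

Parseval: Σ|x[n]|² = (1/N)Σ|X[k]|², so Σ|X[k]|² = N·Σ|x[n]|² = 4·7.0000

Σ|X[k]|² = N·Σ|x[n]|² = 4·7.0000 = 28.0000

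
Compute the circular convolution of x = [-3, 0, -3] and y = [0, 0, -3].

(x ⊛ y)[n] = Σ(m=0 to 2) x[m] · y[(n-m) mod 3]

Computing each output sample:
(x ⊛ y)[0] = 0
(x ⊛ y)[1] = 9
(x ⊛ y)[2] = 9

x ⊛ y = [0, 9, 9]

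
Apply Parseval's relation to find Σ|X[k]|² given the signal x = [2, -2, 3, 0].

Parseval: Σ|x[n]|² = (1/N)Σ|X[k]|², so Σ|X[k]|² = N·Σ|x[n]|² = 4·17.0000

Σ|X[k]|² = N·Σ|x[n]|² = 4·17.0000 = 68.0000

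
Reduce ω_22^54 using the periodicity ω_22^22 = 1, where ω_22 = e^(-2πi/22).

Since ω_22^22 = 1, powers reduce modulo 22.
54 mod 22 = 10
So ω_22^54 = ω_22^10 = e^(-2πi·10/22)

ω_22^54 = ω_22^10 = -0.9595-0.2817i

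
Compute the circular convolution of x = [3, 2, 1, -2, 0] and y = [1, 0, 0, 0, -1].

(x ⊛ y)[n] = Σ(m=0 to 4) x[m] · y[(n-m) mod 5]

Computing each output sample:
(x ⊛ y)[0] = 1
(x ⊛ y)[1] = 1
(x ⊛ y)[2] = 3
(x ⊛ y)[3] = -2
(x ⊛ y)[4] = -3

x ⊛ y = [1, 1, 3, -2, -3]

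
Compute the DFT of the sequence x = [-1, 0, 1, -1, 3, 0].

X[k] = Σ(n=0 to 5) x[n] · ω_6^(nk)
where ω_6 = e^(-2πi/6)

Computing each X[k]:
X[0] = 2
X[1] = -2.0000+1.7321i
X[2] = -4.0000-1.7321i
X[3] = 4
X[4] = -4.0000+1.7321i
X[5] = -2.0000-1.7321i

X = [2, -2.0000+1.7321i, -4.0000-1.7321i, 4, -4.0000+1.7321i, -2.0000-1.7321i]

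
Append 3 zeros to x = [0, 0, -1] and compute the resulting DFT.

Original 3-point DFT: [-1, 0.5000-0.8660i, 0.5000+0.8660i]
Zero-padded 6-point DFT provides frequency interpolation.

DFT_6([x, 0, ...]) = [-1, 0.5000+0.8660i, 0.5000-0.8660i, -1, 0.5000+0.8660i, 0.5000-0.8660i]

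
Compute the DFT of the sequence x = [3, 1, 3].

X[k] = Σ(n=0 to 2) x[n] · ω_3^(nk)
where ω_3 = e^(-2πi/3)

Computing each X[k]:
X[0] = 7
X[1] = 1.0000+1.7321i
X[2] = 1.0000-1.7321i

X = [7, 1.0000+1.7321i, 1.0000-1.7321i]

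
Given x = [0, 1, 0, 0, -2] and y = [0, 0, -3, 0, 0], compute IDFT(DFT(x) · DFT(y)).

(x ⊛ y)[n] = Σ(m=0 to 4) x[m] · y[(n-m) mod 5]

Computing each output sample:
(x ⊛ y)[0] = 0
(x ⊛ y)[1] = 6
(x ⊛ y)[2] = 0
(x ⊛ y)[3] = -3
(x ⊛ y)[4] = 0

x ⊛ y = [0, 6, 0, -3, 0]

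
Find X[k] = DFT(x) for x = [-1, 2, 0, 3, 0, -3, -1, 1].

X[k] = Σ(n=0 to 7) x[n] · ω_8^(nk)
where ω_8 = e^(-2πi/8)

Computing each X[k]:
X[0] = 1
X[1] = 1.1213-5.9497i
X[2] = 5i
X[3] = -3.1213-3.9497i
X[4] = -5
X[5] = -3.1213+3.9497i
X[6] = -5i
X[7] = 1.1213+5.9497i

X = [1, 1.1213-5.9497i, 5i, -3.1213-3.9497i, -5, -3.1213+3.9497i, -5i, 1.1213+5.9497i]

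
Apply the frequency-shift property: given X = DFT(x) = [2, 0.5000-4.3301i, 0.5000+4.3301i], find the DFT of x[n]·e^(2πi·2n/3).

Modulation property: DFT(ω_3^(-2n)·x[n]) = X[(k-2) mod 3], so circularly shift X by 2 positions.

X[k-2] = [0.5000-4.3301i, 0.5000+4.3301i, 2]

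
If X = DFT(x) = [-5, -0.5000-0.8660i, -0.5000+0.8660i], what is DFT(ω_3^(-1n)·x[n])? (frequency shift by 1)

Modulation property: DFT(ω_3^(-1n)·x[n]) = X[(k-1) mod 3], so circularly shift X by 1 positions.

X[k-1] = [-0.5000+0.8660i, -5, -0.5000-0.8660i]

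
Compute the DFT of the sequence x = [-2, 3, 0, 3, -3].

X[k] = Σ(n=0 to 4) x[n] · ω_5^(nk)
where ω_5 = e^(-2πi/5)

Computing each X[k]:
X[0] = 1
X[1] = -4.4271-3.9430i
X[2] = -1.0729-6.3799i
X[3] = -1.0729+6.3799i
X[4] = -4.4271+3.9430i

X = [1, -4.4271-3.9430i, -1.0729-6.3799i, -1.0729+6.3799i, -4.4271+3.9430i]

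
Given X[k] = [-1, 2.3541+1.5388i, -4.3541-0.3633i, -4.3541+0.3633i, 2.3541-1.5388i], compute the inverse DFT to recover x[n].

x[n] = (1/5) Σ(k=0 to 4) X[k] · e^(2πikn/5)

Computing each x[n]:
x[0] = -1
x[1] = 1
x[2] = -2
x[3] = -1
x[4] = 2

x = [-1, 1, -2, -1, 2]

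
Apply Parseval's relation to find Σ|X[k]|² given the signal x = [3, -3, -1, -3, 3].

Parseval: Σ|x[n]|² = (1/N)Σ|X[k]|², so Σ|X[k]|² = N·Σ|x[n]|² = 5·37.0000

Σ|X[k]|² = N·Σ|x[n]|² = 5·37.0000 = 185.0000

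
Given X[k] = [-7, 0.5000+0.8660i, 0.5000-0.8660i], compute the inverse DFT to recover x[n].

x[n] = (1/3) Σ(k=0 to 2) X[k] · e^(2πikn/3)

Computing each x[n]:
x[0] = -2
x[1] = -3
x[2] = -2

x = [-2, -3, -2]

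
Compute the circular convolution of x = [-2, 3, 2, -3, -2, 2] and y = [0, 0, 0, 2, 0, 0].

(x ⊛ y)[n] = Σ(m=0 to 5) x[m] · y[(n-m) mod 6]

Computing each output sample:
(x ⊛ y)[0] = -6
(x ⊛ y)[1] = -4
(x ⊛ y)[2] = 4
(x ⊛ y)[3] = -4
(x ⊛ y)[4] = 6
(x ⊛ y)[5] = 4

x ⊛ y = [-6, -4, 4, -4, 6, 4]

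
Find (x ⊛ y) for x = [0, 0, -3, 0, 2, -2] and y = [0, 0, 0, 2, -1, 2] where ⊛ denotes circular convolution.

(x ⊛ y)[n] = Σ(m=0 to 5) x[m] · y[(n-m) mod 6]

Computing each output sample:
(x ⊛ y)[0] = 3
(x ⊛ y)[1] = -2
(x ⊛ y)[2] = -6
(x ⊛ y)[3] = 6
(x ⊛ y)[4] = -4
(x ⊛ y)[5] = -6

x ⊛ y = [3, -2, -6, 6, -4, -6]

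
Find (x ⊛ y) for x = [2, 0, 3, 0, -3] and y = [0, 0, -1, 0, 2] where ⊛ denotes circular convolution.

(x ⊛ y)[n] = Σ(m=0 to 4) x[m] · y[(n-m) mod 5]

Computing each output sample:
(x ⊛ y)[0] = 0
(x ⊛ y)[1] = 9
(x ⊛ y)[2] = -2
(x ⊛ y)[3] = -6
(x ⊛ y)[4] = 1

x ⊛ y = [0, 9, -2, -6, 1]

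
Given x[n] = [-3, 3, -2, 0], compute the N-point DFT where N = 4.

X[k] = Σ(n=0 to 3) x[n] · ω_4^(nk)
where ω_4 = e^(-2πi/4)

Computing each X[k]:
X[0] = -2
X[1] = -1-3i
X[2] = -8
X[3] = -1+3i

X = [-2, -1-3i, -8, -1+3i]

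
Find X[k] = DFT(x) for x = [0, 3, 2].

X[k] = Σ(n=0 to 2) x[n] · ω_3^(nk)
where ω_3 = e^(-2πi/3)

Computing each X[k]:
X[0] = 5
X[1] = -2.5000-0.8660i
X[2] = -2.5000+0.8660i

X = [5, -2.5000-0.8660i, -2.5000+0.8660i]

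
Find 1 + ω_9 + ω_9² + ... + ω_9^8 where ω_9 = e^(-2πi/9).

Sum of all nth roots of unity equals 0 for n > 1 (geometric series with r ≠ 1).

0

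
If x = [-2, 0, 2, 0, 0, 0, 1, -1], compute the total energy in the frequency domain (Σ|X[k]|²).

Parseval: Σ|x[n]|² = (1/N)Σ|X[k]|², so Σ|X[k]|² = N·Σ|x[n]|² = 8·10.0000

Σ|X[k]|² = N·Σ|x[n]|² = 8·10.0000 = 80.0000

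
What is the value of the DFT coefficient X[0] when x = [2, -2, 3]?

X[0] = Σ(n=0 to 2) x[n] · ω_3^0 = Σ x[n]
= (2) + (-2) + (3)

X[0] = 3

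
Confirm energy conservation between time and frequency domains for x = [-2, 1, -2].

Time domain:
Σ|x[n]|² = |-2|² + |1|² + |-2|² = 9.0000

Frequency domain:
(1/3)Σ|X[k]|² = (1/3)(|-3|² + |-1.5000-2.5981i|² + |-1.5000+2.5981i|²) = (1/3)·27.0000 = 9.0000

Both sides agree, confirming Parseval's theorem.

Σ|x[n]|² = (1/N)Σ|X[k]|² = 9.0000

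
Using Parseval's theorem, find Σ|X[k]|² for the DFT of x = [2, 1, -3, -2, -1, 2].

Parseval: Σ|x[n]|² = (1/N)Σ|X[k]|², so Σ|X[k]|² = N·Σ|x[n]|² = 6·23.0000

Σ|X[k]|² = N·Σ|x[n]|² = 6·23.0000 = 138.0000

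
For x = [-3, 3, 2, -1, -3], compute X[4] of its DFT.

X[4] = Σ(n=0 to 4) x[n] · ω_5^(4n) where ω_5 = e^(-2πi/5)
= (-3)·ω_5^0 + (3)·ω_5^4 + (2)·ω_5^8 + (-1)·ω_5^12 + (-3)·ω_5^16

X[4] = -3.8090+7.4697i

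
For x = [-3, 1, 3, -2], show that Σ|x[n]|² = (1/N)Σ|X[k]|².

Time domain:
Σ|x[n]|² = |-3|² + |1|² + |3|² + |-2|² = 23.0000

Frequency domain:
(1/4)Σ|X[k]|² = (1/4)(|-1|² + |-6-3i|² + |1|² + |-6+3i|²) = (1/4)·92.0000 = 23.0000

Both sides agree, confirming Parseval's theorem.

Σ|x[n]|² = (1/N)Σ|X[k]|² = 23.0000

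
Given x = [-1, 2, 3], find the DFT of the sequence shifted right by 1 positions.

Time shift by 1: X_shifted[k] = ω_3^(1k) · X[k]
Shifted x = [3, -1, 2]

DFT(x[n-1]) = [4, 2.5000+2.5981i, 2.5000-2.5981i]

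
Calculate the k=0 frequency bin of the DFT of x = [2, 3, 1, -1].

X[0] = Σ(n=0 to 3) x[n] · ω_4^0 = Σ x[n]
= (2) + (3) + (1) + (-1)

X[0] = 5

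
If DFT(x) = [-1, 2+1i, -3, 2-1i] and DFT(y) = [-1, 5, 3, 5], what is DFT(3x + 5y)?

By linearity: DFT(3x + 5y) = 3·DFT(x) + 5·DFT(y)
= 3·[-1, 2+1i, -3, 2-1i] + 5·[-1, 5, 3, 5]

Computing element-wise:
Z[0] = 3·(-1) + 5·(-1) = -8
Z[1] = 3·(2+1i) + 5·(5) = 31+3i
Z[2] = 3·(-3) + 5·(3) = 6
Z[3] = 3·(2-1i) + 5·(5) = 31-3i

DFT(3x + 5y) = 3·X + 5·Y = [-8, 31+3i, 6, 31-3i]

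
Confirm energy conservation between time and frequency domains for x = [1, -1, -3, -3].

Time domain:
Σ|x[n]|² = |1|² + |-1|² + |-3|² + |-3|² = 20.0000

Frequency domain:
(1/4)Σ|X[k]|² = (1/4)(|-6|² + |4-2i|² + |2|² + |4+2i|²) = (1/4)·80.0000 = 20.0000

Both sides agree, confirming Parseval's theorem.

Σ|x[n]|² = (1/N)Σ|X[k]|² = 20.0000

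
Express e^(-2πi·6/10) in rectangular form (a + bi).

ω_10^6 = e^(-2πi·6/10)
= cos(-2π·6/10) + i·sin(-2π·6/10)
= cos(-12π/10) + i·sin(-12π/10)

ω_10^6 = cos(-12π/10) + i·sin(-12π/10) = -0.8090+0.5878i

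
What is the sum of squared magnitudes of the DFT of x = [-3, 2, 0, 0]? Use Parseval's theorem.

Parseval: Σ|x[n]|² = (1/N)Σ|X[k]|², so Σ|X[k]|² = N·Σ|x[n]|² = 4·13.0000

Σ|X[k]|² = N·Σ|x[n]|² = 4·13.0000 = 52.0000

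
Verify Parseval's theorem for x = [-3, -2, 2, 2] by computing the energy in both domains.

Time domain:
Σ|x[n]|² = |-3|² + |-2|² + |2|² + |2|² = 21.0000

Frequency domain:
(1/4)Σ|X[k]|² = (1/4)(|-1|² + |-5+4i|² + |-1|² + |-5-4i|²) = (1/4)·84.0000 = 21.0000

Both sides agree, confirming Parseval's theorem.

Σ|x[n]|² = (1/N)Σ|X[k]|² = 21.0000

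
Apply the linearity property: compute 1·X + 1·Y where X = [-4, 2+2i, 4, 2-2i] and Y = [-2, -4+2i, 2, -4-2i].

By linearity: DFT(1x + 1y) = 1·DFT(x) + 1·DFT(y)
= 1·[-4, 2+2i, 4, 2-2i] + 1·[-2, -4+2i, 2, -4-2i]

Computing element-wise:
Z[0] = 1·(-4) + 1·(-2) = -6
Z[1] = 1·(2+2i) + 1·(-4+2i) = -2+4i
Z[2] = 1·(4) + 1·(2) = 6
Z[3] = 1·(2-2i) + 1·(-4-2i) = -2-4i

DFT(1x + 1y) = 1·X + 1·Y = [-6, -2+4i, 6, -2-4i]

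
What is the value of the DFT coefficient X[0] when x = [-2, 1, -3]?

X[0] = Σ(n=0 to 2) x[n] · ω_3^0 = Σ x[n]
= (-2) + (1) + (-3)

X[0] = -4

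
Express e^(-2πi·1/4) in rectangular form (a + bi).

ω_4^1 = e^(-2πi·1/4)
= cos(-2π·1/4) + i·sin(-2π·1/4)
= cos(-2π/4) + i·sin(-2π/4)

ω_4^1 = cos(-2π/4) + i·sin(-2π/4) = -1i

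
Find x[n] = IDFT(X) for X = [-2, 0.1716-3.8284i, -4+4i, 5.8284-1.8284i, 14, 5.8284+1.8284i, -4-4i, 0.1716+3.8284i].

x[n] = (1/8) Σ(k=0 to 7) X[k] · e^(2πikn/8)

Computing each x[n]:
x[0] = 2
x[1] = -3
x[2] = 3
x[3] = 1
x[4] = -1
x[5] = -3
x[6] = 2
x[7] = -3

x = [2, -3, 3, 1, -1, -3, 2, -3]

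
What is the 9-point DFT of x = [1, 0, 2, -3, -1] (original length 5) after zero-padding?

Original 5-point DFT: [-1, 1.5000-3.8900i, 1.5000+4.1675i, 1.5000-4.1675i, 1.5000+3.8900i]
Zero-padded 9-point DFT provides frequency interpolation.

DFT_9([x, 0, ...]) = [-1, 3.7870+0.9705i, -0.1454-3.9249i, -2.5000+2.5981i, 3.8584+2.8988i, 3.8584-2.8988i, -2.5000-2.5981i, -0.1454+3.9249i, 3.7870-0.9705i]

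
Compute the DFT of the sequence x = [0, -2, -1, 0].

X[k] = Σ(n=0 to 3) x[n] · ω_4^(nk)
where ω_4 = e^(-2πi/4)

Computing each X[k]:
X[0] = -3
X[1] = 1+2i
X[2] = 1
X[3] = 1-2i

X = [-3, 1+2i, 1, 1-2i]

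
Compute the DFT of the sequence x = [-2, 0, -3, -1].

X[k] = Σ(n=0 to 3) x[n] · ω_4^(nk)
where ω_4 = e^(-2πi/4)

Computing each X[k]:
X[0] = -6
X[1] = 1-1i
X[2] = -4
X[3] = 1+1i

X = [-6, 1-1i, -4, 1+1i]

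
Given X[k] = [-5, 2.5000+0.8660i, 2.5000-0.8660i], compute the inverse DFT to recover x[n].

x[n] = (1/3) Σ(k=0 to 2) X[k] · e^(2πikn/3)

Computing each x[n]:
x[0] = 0
x[1] = -3
x[2] = -2

x = [0, -3, -2]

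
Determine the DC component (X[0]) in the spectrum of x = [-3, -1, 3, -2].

X[0] = Σ(n=0 to 3) x[n] · ω_4^0 = Σ x[n]
= (-3) + (-1) + (3) + (-2)

X[0] = -3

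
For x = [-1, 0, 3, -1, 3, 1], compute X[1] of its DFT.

X[1] = Σ(n=0 to 5) x[n] · ω_6^(1n) where ω_6 = e^(-2πi/6)
= (-1)·ω_6^0 + (0)·ω_6^1 + (3)·ω_6^2 + (-1)·ω_6^3 + (3)·ω_6^4 + (1)·ω_6^5

X[1] = -2.5000+0.8660i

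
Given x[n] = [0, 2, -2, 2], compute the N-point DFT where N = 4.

X[k] = Σ(n=0 to 3) x[n] · ω_4^(nk)
where ω_4 = e^(-2πi/4)

Computing each X[k]:
X[0] = 2
X[1] = 2
X[2] = -6
X[3] = 2

X = [2, 2, -6, 2]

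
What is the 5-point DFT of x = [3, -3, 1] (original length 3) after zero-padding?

Original 3-point DFT: [1, 4.0000+3.4641i, 4.0000-3.4641i]
Zero-padded 5-point DFT provides frequency interpolation.

DFT_5([x, 0, ...]) = [1, 1.2639+2.2654i, 5.7361+2.7144i, 5.7361-2.7144i, 1.2639-2.2654i]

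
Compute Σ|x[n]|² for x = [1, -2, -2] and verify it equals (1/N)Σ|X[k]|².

Time domain:
Σ|x[n]|² = |1|² + |-2|² + |-2|² = 9.0000

Frequency domain:
(1/3)Σ|X[k]|² = (1/3)(|-3|² + |3|² + |3|²) = (1/3)·27.0000 = 9.0000

Both sides agree, confirming Parseval's theorem.

Σ|x[n]|² = (1/N)Σ|X[k]|² = 9.0000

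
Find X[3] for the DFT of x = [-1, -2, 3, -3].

X[3] = Σ(n=0 to 3) x[n] · ω_4^(3n) where ω_4 = e^(-2πi/4)
= (-1)·ω_4^0 + (-2)·ω_4^3 + (3)·ω_4^6 + (-3)·ω_4^9

X[3] = -4+1i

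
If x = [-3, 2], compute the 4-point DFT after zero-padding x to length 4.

Original 2-point DFT: [-1, -5]
Zero-padded 4-point DFT provides frequency interpolation.

DFT_4([x, 0, ...]) = [-1, -3-2i, -5, -3+2i]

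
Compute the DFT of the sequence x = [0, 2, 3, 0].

X[k] = Σ(n=0 to 3) x[n] · ω_4^(nk)
where ω_4 = e^(-2πi/4)

Computing each X[k]:
X[0] = 5
X[1] = -3-2i
X[2] = 1
X[3] = -3+2i

X = [5, -3-2i, 1, -3+2i]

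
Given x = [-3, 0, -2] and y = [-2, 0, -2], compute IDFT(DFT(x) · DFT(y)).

(x ⊛ y)[n] = Σ(m=0 to 2) x[m] · y[(n-m) mod 3]

Computing each output sample:
(x ⊛ y)[0] = 6
(x ⊛ y)[1] = 4
(x ⊛ y)[2] = 10

x ⊛ y = [6, 4, 10]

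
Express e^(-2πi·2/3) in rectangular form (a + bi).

ω_3^2 = e^(-2πi·2/3)
= cos(-2π·2/3) + i·sin(-2π·2/3)
= cos(-4π/3) + i·sin(-4π/3)

ω_3^2 = cos(-4π/3) + i·sin(-4π/3) = -0.5000+0.8660i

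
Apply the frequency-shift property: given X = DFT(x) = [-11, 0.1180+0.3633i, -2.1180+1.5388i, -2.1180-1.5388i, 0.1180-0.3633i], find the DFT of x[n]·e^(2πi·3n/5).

Modulation property: DFT(ω_5^(-3n)·x[n]) = X[(k-3) mod 5], so circularly shift X by 3 positions.

X[k-3] = [-2.1180+1.5388i, -2.1180-1.5388i, 0.1180-0.3633i, -11, 0.1180+0.3633i]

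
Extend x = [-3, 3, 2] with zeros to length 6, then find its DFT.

Original 3-point DFT: [2, -5.5000-0.8660i, -5.5000+0.8660i]
Zero-padded 6-point DFT provides frequency interpolation.

DFT_6([x, 0, ...]) = [2, -2.5000-4.3301i, -5.5000-0.8660i, -4, -5.5000+0.8660i, -2.5000+4.3301i]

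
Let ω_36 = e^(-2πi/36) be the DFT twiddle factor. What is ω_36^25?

ω_36^25 = e^(-2πi·25/36)
= cos(-2π·25/36) + i·sin(-2π·25/36)
= cos(-50π/36) + i·sin(-50π/36)

ω_36^25 = cos(-50π/36) + i·sin(-50π/36) = -0.3420+0.9397i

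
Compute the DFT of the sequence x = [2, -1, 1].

X[k] = Σ(n=0 to 2) x[n] · ω_3^(nk)
where ω_3 = e^(-2πi/3)

Computing each X[k]:
X[0] = 2
X[1] = 2.0000+1.7321i
X[2] = 2.0000-1.7321i

X = [2, 2.0000+1.7321i, 2.0000-1.7321i]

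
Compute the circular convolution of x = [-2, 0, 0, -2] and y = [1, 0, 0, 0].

(x ⊛ y)[n] = Σ(m=0 to 3) x[m] · y[(n-m) mod 4]

Computing each output sample:
(x ⊛ y)[0] = -2
(x ⊛ y)[1] = 0
(x ⊛ y)[2] = 0
(x ⊛ y)[3] = -2

x ⊛ y = [-2, 0, 0, -2]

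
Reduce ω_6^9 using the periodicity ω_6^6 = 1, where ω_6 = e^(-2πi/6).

Since ω_6^6 = 1, powers reduce modulo 6.
9 mod 6 = 3
So ω_6^9 = ω_6^3 = e^(-2πi·3/6)

ω_6^9 = ω_6^3 = -1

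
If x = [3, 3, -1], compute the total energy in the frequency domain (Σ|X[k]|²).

Parseval: Σ|x[n]|² = (1/N)Σ|X[k]|², so Σ|X[k]|² = N·Σ|x[n]|² = 3·19.0000

Σ|X[k]|² = N·Σ|x[n]|² = 3·19.0000 = 57.0000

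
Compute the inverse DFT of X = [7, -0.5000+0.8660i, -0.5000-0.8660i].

x[n] = (1/3) Σ(k=0 to 2) X[k] · e^(2πikn/3)

Computing each x[n]:
x[0] = 2
x[1] = 2
x[2] = 3

x = [2, 2, 3]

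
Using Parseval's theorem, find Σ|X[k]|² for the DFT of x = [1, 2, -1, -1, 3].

Parseval: Σ|x[n]|² = (1/N)Σ|X[k]|², so Σ|X[k]|² = N·Σ|x[n]|² = 5·16.0000

Σ|X[k]|² = N·Σ|x[n]|² = 5·16.0000 = 80.0000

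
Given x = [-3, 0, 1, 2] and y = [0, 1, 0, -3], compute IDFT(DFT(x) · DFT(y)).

(x ⊛ y)[n] = Σ(m=0 to 3) x[m] · y[(n-m) mod 4]

Computing each output sample:
(x ⊛ y)[0] = 2
(x ⊛ y)[1] = -6
(x ⊛ y)[2] = -6
(x ⊛ y)[3] = 10

x ⊛ y = [2, -6, -6, 10]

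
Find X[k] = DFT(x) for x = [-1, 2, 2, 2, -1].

X[k] = Σ(n=0 to 4) x[n] · ω_5^(nk)
where ω_5 = e^(-2πi/5)

Computing each X[k]:
X[0] = 4
X[1] = -3.9271-2.8532i
X[2] = -0.5729-1.7634i
X[3] = -0.5729+1.7634i
X[4] = -3.9271+2.8532i

X = [4, -3.9271-2.8532i, -0.5729-1.7634i, -0.5729+1.7634i, -3.9271+2.8532i]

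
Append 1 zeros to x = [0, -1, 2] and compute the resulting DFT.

Original 3-point DFT: [1, -0.5000+2.5981i, -0.5000-2.5981i]
Zero-padded 4-point DFT provides frequency interpolation.

DFT_4([x, 0, ...]) = [1, -2+1i, 3, -2-1i]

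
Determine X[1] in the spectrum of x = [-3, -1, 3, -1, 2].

X[1] = Σ(n=0 to 4) x[n] · ω_5^(1n) where ω_5 = e^(-2πi/5)
= (-3)·ω_5^0 + (-1)·ω_5^1 + (3)·ω_5^2 + (-1)·ω_5^3 + (2)·ω_5^4

X[1] = -4.3090+0.5020i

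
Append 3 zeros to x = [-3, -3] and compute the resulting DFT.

Original 2-point DFT: [-6, 0]
Zero-padded 5-point DFT provides frequency interpolation.

DFT_5([x, 0, ...]) = [-6, -3.9271+2.8532i, -0.5729+1.7634i, -0.5729-1.7634i, -3.9271-2.8532i]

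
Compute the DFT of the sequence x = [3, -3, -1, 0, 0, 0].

X[k] = Σ(n=0 to 5) x[n] · ω_6^(nk)
where ω_6 = e^(-2πi/6)

Computing each X[k]:
X[0] = -1
X[1] = 2.0000+3.4641i
X[2] = 5.0000+1.7321i
X[3] = 5
X[4] = 5.0000-1.7321i
X[5] = 2.0000-3.4641i

X = [-1, 2.0000+3.4641i, 5.0000+1.7321i, 5, 5.0000-1.7321i, 2.0000-3.4641i]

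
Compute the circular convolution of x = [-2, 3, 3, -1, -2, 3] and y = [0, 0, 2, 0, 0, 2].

(x ⊛ y)[n] = Σ(m=0 to 5) x[m] · y[(n-m) mod 6]

Computing each output sample:
(x ⊛ y)[0] = 2
(x ⊛ y)[1] = 12
(x ⊛ y)[2] = -6
(x ⊛ y)[3] = 2
(x ⊛ y)[4] = 12
(x ⊛ y)[5] = -6

x ⊛ y = [2, 12, -6, 2, 12, -6]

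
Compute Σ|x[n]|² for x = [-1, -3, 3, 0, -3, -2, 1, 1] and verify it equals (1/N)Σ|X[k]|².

Time domain:
Σ|x[n]|² = |-1|² + |-3|² + |3|² + |0|² + |-3|² + |-2|² + |1|² + |1|² = 34.0000

Frequency domain:
(1/8)Σ|X[k]|² = (1/8)(|-4|² + |2.0000-0.5858i|² + |-8+6i|² + |2.0000+3.4142i|² + |4|² + |2.0000-3.4142i|² + |-8-6i|² + |2.0000+0.5858i|²) = (1/8)·272.0000 = 34.0000

Both sides agree, confirming Parseval's theorem.

Σ|x[n]|² = (1/N)Σ|X[k]|² = 34.0000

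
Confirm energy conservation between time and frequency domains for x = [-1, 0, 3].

Time domain:
Σ|x[n]|² = |-1|² + |0|² + |3|² = 10.0000

Frequency domain:
(1/3)Σ|X[k]|² = (1/3)(|2|² + |-2.5000+2.5981i|² + |-2.5000-2.5981i|²) = (1/3)·30.0000 = 10.0000

Both sides agree, confirming Parseval's theorem.

Σ|x[n]|² = (1/N)Σ|X[k]|² = 10.0000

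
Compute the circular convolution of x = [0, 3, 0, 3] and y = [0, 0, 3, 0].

(x ⊛ y)[n] = Σ(m=0 to 3) x[m] · y[(n-m) mod 4]

Computing each output sample:
(x ⊛ y)[0] = 0
(x ⊛ y)[1] = 9
(x ⊛ y)[2] = 0
(x ⊛ y)[3] = 9

x ⊛ y = [0, 9, 0, 9]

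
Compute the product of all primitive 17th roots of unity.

The primitive 17th roots of unity are ω_17^k for k coprime to 17: k ∈ {1, 2, 3, 4, 5, 6, 7, 8, 9, 10, 11, 12, 13, 14, 15, 16}
Their product equals the constant term of the cyclotomic polynomial Φ_17(x) up to sign.
For n ≥ 3, the product of all primitive nth roots of unity is 1. (For n=1 it is 1; for n=2 it is -1.)

1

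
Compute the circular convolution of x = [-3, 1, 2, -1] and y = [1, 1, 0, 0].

(x ⊛ y)[n] = Σ(m=0 to 3) x[m] · y[(n-m) mod 4]

Computing each output sample:
(x ⊛ y)[0] = -4
(x ⊛ y)[1] = -2
(x ⊛ y)[2] = 3
(x ⊛ y)[3] = 1

x ⊛ y = [-4, -2, 3, 1]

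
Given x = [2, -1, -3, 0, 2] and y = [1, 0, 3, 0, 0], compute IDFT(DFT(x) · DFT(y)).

(x ⊛ y)[n] = Σ(m=0 to 4) x[m] · y[(n-m) mod 5]

Computing each output sample:
(x ⊛ y)[0] = 2
(x ⊛ y)[1] = 5
(x ⊛ y)[2] = 3
(x ⊛ y)[3] = -3
(x ⊛ y)[4] = -7

x ⊛ y = [2, 5, 3, -3, -7]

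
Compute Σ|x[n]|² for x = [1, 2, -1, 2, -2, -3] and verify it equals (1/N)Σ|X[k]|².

Time domain:
Σ|x[n]|² = |1|² + |2|² + |-1|² + |2|² + |-2|² + |-3|² = 23.0000

Frequency domain:
(1/6)Σ|X[k]|² = (1/6)(|-1|² + |-5.1962i|² + |5.0000-3.4641i|² + |-3|² + |5.0000+3.4641i|² + |5.1962i|²) = (1/6)·138.0000 = 23.0000

Both sides agree, confirming Parseval's theorem.

Σ|x[n]|² = (1/N)Σ|X[k]|² = 23.0000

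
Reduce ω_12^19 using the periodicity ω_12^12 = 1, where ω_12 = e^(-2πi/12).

Since ω_12^12 = 1, powers reduce modulo 12.
19 mod 12 = 7
So ω_12^19 = ω_12^7 = e^(-2πi·7/12)

ω_12^19 = ω_12^7 = -0.8660+0.5000i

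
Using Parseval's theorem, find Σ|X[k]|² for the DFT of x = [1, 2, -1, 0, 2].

Parseval: Σ|x[n]|² = (1/N)Σ|X[k]|², so Σ|X[k]|² = N·Σ|x[n]|² = 5·10.0000

Σ|X[k]|² = N·Σ|x[n]|² = 5·10.0000 = 50.0000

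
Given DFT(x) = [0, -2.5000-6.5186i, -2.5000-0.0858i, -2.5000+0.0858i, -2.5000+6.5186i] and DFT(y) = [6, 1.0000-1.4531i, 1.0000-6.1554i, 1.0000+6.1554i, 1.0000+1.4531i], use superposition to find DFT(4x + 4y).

By linearity: DFT(4x + 4y) = 4·DFT(x) + 4·DFT(y)
= 4·[0, -2.5000-6.5186i, -2.5000-0.0858i, -2.5000+0.0858i, -2.5000+6.5186i] + 4·[6, 1.0000-1.4531i, 1.0000-6.1554i, 1.0000+6.1554i, 1.0000+1.4531i]

Computing element-wise:
Z[0] = 4·(0) + 4·(6) = 24
Z[1] = 4·(-2.5000-6.5186i) + 4·(1.0000-1.4531i) = -6.0000-31.8868i
Z[2] = 4·(-2.5000-0.0858i) + 4·(1.0000-6.1554i) = -6.0000-24.9648i
Z[3] = 4·(-2.5000+0.0858i) + 4·(1.0000+6.1554i) = -6.0000+24.9648i
Z[4] = 4·(-2.5000+6.5186i) + 4·(1.0000+1.4531i) = -6.0000+31.8868i

DFT(4x + 4y) = 4·X + 4·Y = [24, -6.0000-31.8868i, -6.0000-24.9648i, -6.0000+24.9648i, -6.0000+31.8868i]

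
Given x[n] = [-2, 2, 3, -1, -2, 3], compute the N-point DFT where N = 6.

X[k] = Σ(n=0 to 5) x[n] · ω_6^(nk)
where ω_6 = e^(-2πi/6)

Computing each X[k]:
X[0] = 3
X[1] = 1.0000-3.4641i
X[2] = -6.0000+5.1962i
X[3] = -5
X[4] = -6.0000-5.1962i
X[5] = 1.0000+3.4641i

X = [3, 1.0000-3.4641i, -6.0000+5.1962i, -5, -6.0000-5.1962i, 1.0000+3.4641i]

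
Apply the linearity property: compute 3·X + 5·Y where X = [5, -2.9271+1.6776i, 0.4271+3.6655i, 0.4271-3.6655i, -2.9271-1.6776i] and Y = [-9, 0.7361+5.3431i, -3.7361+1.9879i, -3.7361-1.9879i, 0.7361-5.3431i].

By linearity: DFT(3x + 5y) = 3·DFT(x) + 5·DFT(y)
= 3·[5, -2.9271+1.6776i, 0.4271+3.6655i, 0.4271-3.6655i, -2.9271-1.6776i] + 5·[-9, 0.7361+5.3431i, -3.7361+1.9879i, -3.7361-1.9879i, 0.7361-5.3431i]

Computing element-wise:
Z[0] = 3·(5) + 5·(-9) = -30
Z[1] = 3·(-2.9271+1.6776i) + 5·(0.7361+5.3431i) = -5.1008+31.7483i
Z[2] = 3·(0.4271+3.6655i) + 5·(-3.7361+1.9879i) = -17.3992+20.9360i
Z[3] = 3·(0.4271-3.6655i) + 5·(-3.7361-1.9879i) = -17.3992-20.9360i
Z[4] = 3·(-2.9271-1.6776i) + 5·(0.7361-5.3431i) = -5.1008-31.7483i

DFT(3x + 5y) = 3·X + 5·Y = [-30, -5.1008+31.7483i, -17.3992+20.9360i, -17.3992-20.9360i, -5.1008-31.7483i]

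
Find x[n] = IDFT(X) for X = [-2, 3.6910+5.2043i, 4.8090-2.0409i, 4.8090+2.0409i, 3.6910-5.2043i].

x[n] = (1/5) Σ(k=0 to 4) X[k] · e^(2πikn/5)

Computing each x[n]:
x[0] = 3
x[1] = -3
x[2] = -3
x[3] = 1
x[4] = 0

x = [3, -3, -3, 1, 0]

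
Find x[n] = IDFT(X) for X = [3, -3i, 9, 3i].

x[n] = (1/4) Σ(k=0 to 3) X[k] · e^(2πikn/4)

Computing each x[n]:
x[0] = 3
x[1] = 0
x[2] = 3
x[3] = -3

x = [3, 0, 3, -3]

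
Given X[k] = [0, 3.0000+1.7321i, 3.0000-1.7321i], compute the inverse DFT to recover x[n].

x[n] = (1/3) Σ(k=0 to 2) X[k] · e^(2πikn/3)

Computing each x[n]:
x[0] = 2
x[1] = -2
x[2] = 0

x = [2, -2, 0]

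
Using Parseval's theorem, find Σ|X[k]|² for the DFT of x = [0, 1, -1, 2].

Parseval: Σ|x[n]|² = (1/N)Σ|X[k]|², so Σ|X[k]|² = N·Σ|x[n]|² = 4·6.0000

Σ|X[k]|² = N·Σ|x[n]|² = 4·6.0000 = 24.0000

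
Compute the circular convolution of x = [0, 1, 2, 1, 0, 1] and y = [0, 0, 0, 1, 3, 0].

(x ⊛ y)[n] = Σ(m=0 to 5) x[m] · y[(n-m) mod 6]

Computing each output sample:
(x ⊛ y)[0] = 7
(x ⊛ y)[1] = 3
(x ⊛ y)[2] = 1
(x ⊛ y)[3] = 3
(x ⊛ y)[4] = 1
(x ⊛ y)[5] = 5

x ⊛ y = [7, 3, 1, 3, 1, 5]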